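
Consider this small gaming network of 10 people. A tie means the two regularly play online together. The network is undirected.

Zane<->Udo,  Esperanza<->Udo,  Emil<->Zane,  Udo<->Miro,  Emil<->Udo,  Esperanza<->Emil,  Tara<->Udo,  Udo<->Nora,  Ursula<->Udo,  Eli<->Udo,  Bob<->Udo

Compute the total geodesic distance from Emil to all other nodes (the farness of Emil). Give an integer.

Distances from Emil: Bob:2, Eli:2, Esperanza:1, Miro:2, Nora:2, Tara:2, Udo:1, Ursula:2, Zane:1.
Sum = 2 + 2 + 1 + 2 + 2 + 2 + 1 + 2 + 1 = 15.

15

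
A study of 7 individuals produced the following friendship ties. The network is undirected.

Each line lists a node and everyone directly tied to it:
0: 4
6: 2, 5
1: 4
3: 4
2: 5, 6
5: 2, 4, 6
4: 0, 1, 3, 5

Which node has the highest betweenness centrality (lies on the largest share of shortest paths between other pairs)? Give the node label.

4

Unnormalized betweenness of each node: 0:0, 1:0, 2:0, 3:0, 4:12, 5:8, 6:0.
4 has the largest value, 12, making it the main broker — the node through which the most shortest paths run.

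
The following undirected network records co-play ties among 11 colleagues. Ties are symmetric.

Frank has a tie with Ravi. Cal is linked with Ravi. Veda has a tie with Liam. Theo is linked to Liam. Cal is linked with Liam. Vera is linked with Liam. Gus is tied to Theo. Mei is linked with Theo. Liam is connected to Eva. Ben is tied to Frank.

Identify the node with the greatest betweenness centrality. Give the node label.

Liam

Unnormalized betweenness of each node: Ben:0, Cal:21, Eva:0, Frank:9, Gus:0, Liam:36, Mei:0, Ravi:16, Theo:17, Veda:0, Vera:0.
Liam has the largest value, 36, making it the main broker — the node through which the most shortest paths run.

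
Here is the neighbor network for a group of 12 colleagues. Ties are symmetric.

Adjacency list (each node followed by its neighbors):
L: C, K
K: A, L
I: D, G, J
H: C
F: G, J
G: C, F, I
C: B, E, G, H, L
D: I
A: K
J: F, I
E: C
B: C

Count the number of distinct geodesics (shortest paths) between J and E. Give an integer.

2

The shortest distance is 4. The length-4 paths are: J–F–G–C–E; J–I–G–C–E.
That gives 2 distinct shortest paths.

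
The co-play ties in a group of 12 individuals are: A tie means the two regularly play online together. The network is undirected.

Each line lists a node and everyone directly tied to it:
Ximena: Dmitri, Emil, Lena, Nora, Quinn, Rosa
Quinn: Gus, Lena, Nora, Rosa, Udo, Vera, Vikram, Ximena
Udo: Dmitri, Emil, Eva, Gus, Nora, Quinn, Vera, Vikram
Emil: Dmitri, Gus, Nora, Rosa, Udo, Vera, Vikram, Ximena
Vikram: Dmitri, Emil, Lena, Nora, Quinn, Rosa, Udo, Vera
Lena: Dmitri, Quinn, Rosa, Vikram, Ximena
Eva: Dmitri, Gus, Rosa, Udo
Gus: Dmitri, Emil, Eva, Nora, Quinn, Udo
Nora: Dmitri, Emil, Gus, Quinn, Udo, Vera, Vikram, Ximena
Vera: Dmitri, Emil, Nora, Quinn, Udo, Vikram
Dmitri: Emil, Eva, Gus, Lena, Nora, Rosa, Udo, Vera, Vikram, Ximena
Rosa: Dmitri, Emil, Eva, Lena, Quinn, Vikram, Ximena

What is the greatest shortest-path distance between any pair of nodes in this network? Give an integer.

Eccentricity of each node (its greatest distance to any other): Dmitri:2, Emil:2, Eva:2, Gus:2, Lena:2, Nora:2, Quinn:2, Rosa:2, Udo:2, Vera:2, Vikram:2, Ximena:2.
The maximum eccentricity is 2, realized for instance by the pair Emil–Eva via Emil – Rosa – Eva. So the diameter is 2.

2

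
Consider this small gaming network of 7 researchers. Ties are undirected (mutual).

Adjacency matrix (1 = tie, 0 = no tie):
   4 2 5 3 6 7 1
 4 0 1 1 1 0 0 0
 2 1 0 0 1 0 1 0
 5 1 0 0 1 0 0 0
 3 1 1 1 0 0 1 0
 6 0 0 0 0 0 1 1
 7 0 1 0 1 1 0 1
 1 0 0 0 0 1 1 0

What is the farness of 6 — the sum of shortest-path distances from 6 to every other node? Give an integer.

Distances from 6: 1:1, 2:2, 3:2, 4:3, 5:3, 7:1.
Sum = 1 + 2 + 2 + 3 + 3 + 1 = 12.

12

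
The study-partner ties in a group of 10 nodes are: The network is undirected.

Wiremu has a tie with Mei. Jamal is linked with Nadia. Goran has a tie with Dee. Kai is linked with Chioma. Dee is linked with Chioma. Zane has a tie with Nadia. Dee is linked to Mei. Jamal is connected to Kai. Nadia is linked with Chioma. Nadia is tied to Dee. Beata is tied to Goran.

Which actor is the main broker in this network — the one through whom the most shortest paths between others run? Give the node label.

Dee

Unnormalized betweenness of each node: Beata:0, Chioma:6, Dee:24, Goran:8, Jamal:1, Kai:1/2, Mei:8, Nadia:27/2, Wiremu:0, Zane:0.
Dee has the largest value, 24, making it the main broker — the node through which the most shortest paths run.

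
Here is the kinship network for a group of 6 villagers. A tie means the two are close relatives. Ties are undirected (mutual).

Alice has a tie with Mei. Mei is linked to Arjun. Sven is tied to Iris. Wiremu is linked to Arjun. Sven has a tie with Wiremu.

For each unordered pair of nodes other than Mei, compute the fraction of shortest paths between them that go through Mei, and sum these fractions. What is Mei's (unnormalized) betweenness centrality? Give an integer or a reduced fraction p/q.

Pairs whose geodesics pass through Mei — Wiremu–Alice: 1; Alice–Arjun: 1; Alice–Sven: 1; Alice–Iris: 1.
All other pairs contribute 0.
Summing the contributions gives betweenness(Mei) = 4.

4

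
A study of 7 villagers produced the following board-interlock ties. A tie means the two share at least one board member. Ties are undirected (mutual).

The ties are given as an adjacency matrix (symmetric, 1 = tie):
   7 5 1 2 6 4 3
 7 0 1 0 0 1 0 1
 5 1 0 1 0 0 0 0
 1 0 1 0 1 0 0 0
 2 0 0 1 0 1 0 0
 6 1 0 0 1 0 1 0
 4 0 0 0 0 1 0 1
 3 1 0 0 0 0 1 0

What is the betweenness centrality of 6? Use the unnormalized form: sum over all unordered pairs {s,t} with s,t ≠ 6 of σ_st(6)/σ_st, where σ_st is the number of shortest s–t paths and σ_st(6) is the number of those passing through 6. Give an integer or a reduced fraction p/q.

5

Pairs whose geodesics pass through 6 — 7–2: 1; 7–4: 1/2; 5–4: 1/2; 1–4: 1; 2–4: 1; 2–3: 2/2.
All other pairs contribute 0.
Summing the contributions gives betweenness(6) = 5.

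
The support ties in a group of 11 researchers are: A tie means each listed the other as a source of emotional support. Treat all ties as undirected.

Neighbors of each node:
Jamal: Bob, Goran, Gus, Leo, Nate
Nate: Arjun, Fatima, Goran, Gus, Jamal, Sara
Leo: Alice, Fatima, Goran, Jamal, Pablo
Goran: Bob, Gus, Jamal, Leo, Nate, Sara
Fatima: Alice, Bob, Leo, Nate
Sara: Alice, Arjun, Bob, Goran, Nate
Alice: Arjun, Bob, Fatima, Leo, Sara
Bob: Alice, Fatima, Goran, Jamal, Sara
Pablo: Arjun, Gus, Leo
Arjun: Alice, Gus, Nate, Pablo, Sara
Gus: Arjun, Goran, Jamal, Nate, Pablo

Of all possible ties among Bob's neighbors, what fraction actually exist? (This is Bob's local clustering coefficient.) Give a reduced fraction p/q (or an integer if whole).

Bob's neighbors: Alice, Fatima, Goran, Jamal, and Sara (k = 5).
Possible neighbor pairs: C(5,2) = 10. Edges among them: Alice–Fatima, Alice–Sara, Goran–Jamal, Goran–Sara → e = 4.
Clustering(Bob) = 4/10 = 2/5.

2/5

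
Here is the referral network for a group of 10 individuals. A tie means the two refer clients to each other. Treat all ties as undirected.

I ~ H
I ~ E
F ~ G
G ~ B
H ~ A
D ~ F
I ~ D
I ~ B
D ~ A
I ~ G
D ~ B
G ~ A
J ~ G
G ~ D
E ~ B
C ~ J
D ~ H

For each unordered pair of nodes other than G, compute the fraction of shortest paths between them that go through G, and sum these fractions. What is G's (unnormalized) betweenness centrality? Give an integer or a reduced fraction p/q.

Pairs whose geodesics pass through G — A–J: 1; A–C: 1; A–I: 1/3; A–B: 1/2; A–E: 2/5; A–F: 1/2; D–J: 1; D–C: 1; H–J: 3/3; H–C: 3/3; J–I: 1; J–B: 1; J–E: 2/2; J–F: 1 … (+7 more pairs).
All other pairs contribute 0.
Summing the contributions gives betweenness(G) = 517/30.

517/30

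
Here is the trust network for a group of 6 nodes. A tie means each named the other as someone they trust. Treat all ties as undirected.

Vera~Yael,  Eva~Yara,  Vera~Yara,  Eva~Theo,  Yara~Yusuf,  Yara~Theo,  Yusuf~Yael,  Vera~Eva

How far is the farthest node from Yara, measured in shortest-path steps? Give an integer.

2

Distances from Yara: Eva:1, Theo:1, Vera:1, Yael:2, Yusuf:1.
The largest is 2 (to Yael), so the eccentricity of Yara is 2.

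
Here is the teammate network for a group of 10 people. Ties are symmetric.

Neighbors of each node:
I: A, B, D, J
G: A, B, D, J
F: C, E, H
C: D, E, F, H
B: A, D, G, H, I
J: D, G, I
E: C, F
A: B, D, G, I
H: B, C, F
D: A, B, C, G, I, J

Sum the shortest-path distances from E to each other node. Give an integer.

21

Distances from E: A:3, B:3, C:1, D:2, F:1, G:3, H:2, I:3, J:3.
Sum = 3 + 3 + 1 + 2 + 1 + 3 + 2 + 3 + 3 = 21.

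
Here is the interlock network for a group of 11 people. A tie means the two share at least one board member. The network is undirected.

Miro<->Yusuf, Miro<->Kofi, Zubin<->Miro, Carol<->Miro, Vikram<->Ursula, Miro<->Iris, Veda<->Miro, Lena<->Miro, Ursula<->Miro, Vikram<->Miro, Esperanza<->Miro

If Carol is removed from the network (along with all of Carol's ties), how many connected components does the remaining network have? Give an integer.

Carol's neighbors (Miro) remain reachable from one another through other ties, so the rest of the network stays in one piece.

1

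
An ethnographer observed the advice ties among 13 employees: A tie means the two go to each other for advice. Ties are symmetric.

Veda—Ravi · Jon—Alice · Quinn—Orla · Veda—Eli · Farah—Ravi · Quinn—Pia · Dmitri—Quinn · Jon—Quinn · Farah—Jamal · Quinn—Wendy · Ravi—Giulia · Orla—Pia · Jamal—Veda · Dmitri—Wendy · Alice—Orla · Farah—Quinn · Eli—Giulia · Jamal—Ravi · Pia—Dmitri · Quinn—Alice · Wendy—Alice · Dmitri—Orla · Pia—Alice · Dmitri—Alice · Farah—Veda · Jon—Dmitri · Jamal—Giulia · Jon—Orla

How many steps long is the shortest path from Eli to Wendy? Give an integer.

One shortest route is Eli – Veda – Farah – Quinn – Wendy, which uses 4 edges, and at distance 3 from Eli we only reach {Quinn}, which does not include Wendy. So d(Eli,Wendy) = 4.

4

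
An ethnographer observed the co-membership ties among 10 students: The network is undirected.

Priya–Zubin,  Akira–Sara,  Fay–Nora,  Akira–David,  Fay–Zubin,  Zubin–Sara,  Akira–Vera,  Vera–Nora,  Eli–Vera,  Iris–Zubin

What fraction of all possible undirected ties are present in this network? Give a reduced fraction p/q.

2/9

There are 10 edges and 10 nodes, so the maximum possible is C(10,2) = 45.
Density = 10/45 = 2/9.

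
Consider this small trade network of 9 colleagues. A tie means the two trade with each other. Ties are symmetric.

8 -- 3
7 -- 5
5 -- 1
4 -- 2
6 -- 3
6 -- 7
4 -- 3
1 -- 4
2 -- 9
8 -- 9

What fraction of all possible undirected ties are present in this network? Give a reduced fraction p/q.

There are 10 edges and 9 nodes, so the maximum possible is C(9,2) = 36.
Density = 10/36 = 5/18.

5/18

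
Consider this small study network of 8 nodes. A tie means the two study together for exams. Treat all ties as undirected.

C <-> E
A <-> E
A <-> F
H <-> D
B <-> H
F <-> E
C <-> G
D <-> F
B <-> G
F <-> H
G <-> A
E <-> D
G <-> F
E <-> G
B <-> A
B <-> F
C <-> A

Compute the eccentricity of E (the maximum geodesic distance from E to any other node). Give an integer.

Distances from E: A:1, B:2, C:1, D:1, F:1, G:1, H:2.
The largest is 2 (to H and B), so the eccentricity of E is 2.

2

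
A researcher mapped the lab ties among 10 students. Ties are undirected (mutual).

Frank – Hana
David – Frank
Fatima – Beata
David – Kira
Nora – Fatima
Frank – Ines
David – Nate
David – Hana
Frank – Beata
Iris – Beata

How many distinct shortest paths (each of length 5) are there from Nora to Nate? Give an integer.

The shortest distance is 5, and the only length-5 path is Nora–Fatima–Beata–Frank–David–Nate. So there is exactly 1 shortest path.

1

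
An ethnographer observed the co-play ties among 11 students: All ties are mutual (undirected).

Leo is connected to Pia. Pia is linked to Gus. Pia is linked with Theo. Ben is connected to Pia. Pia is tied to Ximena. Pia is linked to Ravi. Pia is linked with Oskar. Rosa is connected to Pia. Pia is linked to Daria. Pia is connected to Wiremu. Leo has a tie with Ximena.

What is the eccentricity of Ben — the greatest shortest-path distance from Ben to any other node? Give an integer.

Distances from Ben: Daria:2, Gus:2, Leo:2, Oskar:2, Pia:1, Ravi:2, Rosa:2, Theo:2, Wiremu:2, Ximena:2.
The largest is 2 (to Daria, Theo, Rosa, Oskar, Gus, Leo, Ximena, Wiremu, and Ravi), so the eccentricity of Ben is 2.

2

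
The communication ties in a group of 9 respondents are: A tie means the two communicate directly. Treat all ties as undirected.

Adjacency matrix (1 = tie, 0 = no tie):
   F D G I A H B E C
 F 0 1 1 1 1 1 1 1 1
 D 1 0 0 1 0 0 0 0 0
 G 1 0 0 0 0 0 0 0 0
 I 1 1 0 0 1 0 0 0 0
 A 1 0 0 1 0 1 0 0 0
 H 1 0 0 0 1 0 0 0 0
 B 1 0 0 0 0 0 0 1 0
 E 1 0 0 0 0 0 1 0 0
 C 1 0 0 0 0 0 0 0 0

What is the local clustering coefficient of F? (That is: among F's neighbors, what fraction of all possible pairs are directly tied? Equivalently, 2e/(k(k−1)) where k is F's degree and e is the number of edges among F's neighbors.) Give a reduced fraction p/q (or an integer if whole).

1/7

F's neighbors: A, B, C, D, E, G, H, and I (k = 8).
Possible neighbor pairs: C(8,2) = 28. Edges among them: A–H, A–I, B–E, D–I → e = 4.
Clustering(F) = 4/28 = 1/7.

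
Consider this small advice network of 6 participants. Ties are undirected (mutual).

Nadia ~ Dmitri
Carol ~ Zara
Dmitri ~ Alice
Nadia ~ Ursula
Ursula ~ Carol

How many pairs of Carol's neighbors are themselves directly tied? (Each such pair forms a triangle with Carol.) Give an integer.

0

Carol's neighbors are Ursula and Zara, but none of them are tied to each other, so no triangle contains Carol.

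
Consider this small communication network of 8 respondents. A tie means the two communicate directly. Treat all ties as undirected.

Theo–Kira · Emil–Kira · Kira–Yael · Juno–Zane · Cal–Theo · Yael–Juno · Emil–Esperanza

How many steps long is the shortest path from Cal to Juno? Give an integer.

One shortest route is Cal – Theo – Kira – Yael – Juno, which uses 4 edges, and at distance 3 from Cal we only reach {Emil, Yael}, which does not include Juno. So d(Cal,Juno) = 4.

4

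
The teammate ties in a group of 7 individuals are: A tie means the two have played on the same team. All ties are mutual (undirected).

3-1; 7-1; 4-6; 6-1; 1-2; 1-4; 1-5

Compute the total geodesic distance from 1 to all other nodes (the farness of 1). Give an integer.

6

Distances from 1: 2:1, 3:1, 4:1, 5:1, 6:1, 7:1.
Sum = 1 + 1 + 1 + 1 + 1 + 1 = 6.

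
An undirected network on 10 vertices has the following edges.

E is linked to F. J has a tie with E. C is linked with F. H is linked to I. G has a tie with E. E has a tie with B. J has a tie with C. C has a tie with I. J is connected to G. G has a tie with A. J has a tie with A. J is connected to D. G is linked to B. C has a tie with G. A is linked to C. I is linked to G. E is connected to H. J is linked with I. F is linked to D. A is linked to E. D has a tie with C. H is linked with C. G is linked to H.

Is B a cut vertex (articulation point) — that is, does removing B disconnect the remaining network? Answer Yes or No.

Even without B, every remaining node can still reach every other (the residual graph is connected), so B is not a cut vertex.

No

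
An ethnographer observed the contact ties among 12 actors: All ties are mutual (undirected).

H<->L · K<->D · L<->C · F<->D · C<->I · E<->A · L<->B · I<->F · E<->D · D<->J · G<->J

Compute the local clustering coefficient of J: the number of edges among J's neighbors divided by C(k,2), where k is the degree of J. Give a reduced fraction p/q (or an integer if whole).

J's neighbors: D and G (k = 2).
Possible neighbor pairs: C(2,2) = 1. Edges among them: none → e = 0.
Clustering(J) = 0/1.

0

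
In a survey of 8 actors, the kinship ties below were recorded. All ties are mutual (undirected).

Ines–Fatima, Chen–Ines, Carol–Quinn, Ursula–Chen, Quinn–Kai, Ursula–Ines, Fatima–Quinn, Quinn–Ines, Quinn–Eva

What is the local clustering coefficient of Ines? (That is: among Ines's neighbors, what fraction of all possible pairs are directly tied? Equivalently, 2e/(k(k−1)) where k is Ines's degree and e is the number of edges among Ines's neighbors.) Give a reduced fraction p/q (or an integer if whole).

Ines's neighbors: Chen, Fatima, Quinn, and Ursula (k = 4).
Possible neighbor pairs: C(4,2) = 6. Edges among them: Chen–Ursula, Fatima–Quinn → e = 2.
Clustering(Ines) = 2/6 = 1/3.

1/3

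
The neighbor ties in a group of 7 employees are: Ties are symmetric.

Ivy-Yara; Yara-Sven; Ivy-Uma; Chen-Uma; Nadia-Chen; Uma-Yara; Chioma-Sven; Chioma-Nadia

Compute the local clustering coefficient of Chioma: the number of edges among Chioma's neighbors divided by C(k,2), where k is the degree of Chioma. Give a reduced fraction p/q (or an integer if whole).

Chioma's neighbors: Nadia and Sven (k = 2).
Possible neighbor pairs: C(2,2) = 1. Edges among them: none → e = 0.
Clustering(Chioma) = 0/1.

0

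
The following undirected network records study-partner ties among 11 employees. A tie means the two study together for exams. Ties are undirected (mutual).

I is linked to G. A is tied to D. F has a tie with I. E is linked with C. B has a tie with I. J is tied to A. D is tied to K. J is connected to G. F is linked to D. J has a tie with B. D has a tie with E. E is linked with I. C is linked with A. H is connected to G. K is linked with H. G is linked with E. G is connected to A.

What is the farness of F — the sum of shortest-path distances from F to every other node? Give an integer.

21

Distances from F: A:2, B:2, C:3, D:1, E:2, G:2, H:3, I:1, J:3, K:2.
Sum = 2 + 2 + 3 + 1 + 2 + 2 + 3 + 1 + 3 + 2 = 21.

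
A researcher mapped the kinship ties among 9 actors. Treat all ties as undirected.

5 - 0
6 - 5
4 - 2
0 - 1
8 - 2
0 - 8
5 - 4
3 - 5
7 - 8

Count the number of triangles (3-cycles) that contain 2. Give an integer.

2's neighbors are 4 and 8, but none of them are tied to each other, so no triangle contains 2.

0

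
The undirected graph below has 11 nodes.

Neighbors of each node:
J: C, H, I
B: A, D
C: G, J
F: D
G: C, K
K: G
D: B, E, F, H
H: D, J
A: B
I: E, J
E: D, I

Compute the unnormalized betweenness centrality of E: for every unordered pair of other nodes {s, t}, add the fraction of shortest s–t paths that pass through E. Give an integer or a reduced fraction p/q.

4

Pairs whose geodesics pass through E — F–I: 1; D–I: 1; B–I: 1; A–I: 1.
All other pairs contribute 0.
Summing the contributions gives betweenness(E) = 4.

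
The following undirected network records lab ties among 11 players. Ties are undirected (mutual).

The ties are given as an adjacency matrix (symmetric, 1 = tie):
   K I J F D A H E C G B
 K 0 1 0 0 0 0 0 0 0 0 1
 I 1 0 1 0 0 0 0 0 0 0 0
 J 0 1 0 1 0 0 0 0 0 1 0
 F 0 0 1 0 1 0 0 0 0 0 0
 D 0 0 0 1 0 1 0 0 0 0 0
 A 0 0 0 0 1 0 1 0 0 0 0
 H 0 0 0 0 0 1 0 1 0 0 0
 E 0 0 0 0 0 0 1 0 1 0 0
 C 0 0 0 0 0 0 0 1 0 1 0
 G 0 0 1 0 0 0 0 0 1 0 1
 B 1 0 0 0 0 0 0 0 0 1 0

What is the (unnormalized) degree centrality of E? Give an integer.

E is directly tied to C and H. That is 2 neighbors, so the degree of E is 2.

2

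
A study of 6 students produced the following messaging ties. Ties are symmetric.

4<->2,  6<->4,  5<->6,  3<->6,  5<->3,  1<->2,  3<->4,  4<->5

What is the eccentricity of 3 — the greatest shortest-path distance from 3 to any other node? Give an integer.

3

Distances from 3: 1:3, 2:2, 4:1, 5:1, 6:1.
The largest is 3 (to 1), so the eccentricity of 3 is 3.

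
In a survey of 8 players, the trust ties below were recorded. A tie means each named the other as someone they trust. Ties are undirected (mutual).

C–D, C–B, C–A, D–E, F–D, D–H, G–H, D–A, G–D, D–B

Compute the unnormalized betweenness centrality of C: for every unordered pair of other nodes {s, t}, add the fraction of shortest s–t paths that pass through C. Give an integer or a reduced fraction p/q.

1/2

Pairs whose geodesics pass through C — B–A: 1/2.
All other pairs contribute 0.
Summing the contributions gives betweenness(C) = 1/2.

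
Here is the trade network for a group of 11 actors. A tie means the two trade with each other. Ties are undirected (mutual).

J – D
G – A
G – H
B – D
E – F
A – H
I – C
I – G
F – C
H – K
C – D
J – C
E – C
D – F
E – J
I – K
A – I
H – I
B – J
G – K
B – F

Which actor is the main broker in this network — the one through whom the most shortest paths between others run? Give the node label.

Unnormalized betweenness of each node: A:0, B:1/4, C:307/12, D:9/4, E:1/4, F:17/6, G:1/3, H:1/3, I:73/3, J:17/6, K:0.
C has the largest value, 307/12, making it the main broker — the node through which the most shortest paths run.

C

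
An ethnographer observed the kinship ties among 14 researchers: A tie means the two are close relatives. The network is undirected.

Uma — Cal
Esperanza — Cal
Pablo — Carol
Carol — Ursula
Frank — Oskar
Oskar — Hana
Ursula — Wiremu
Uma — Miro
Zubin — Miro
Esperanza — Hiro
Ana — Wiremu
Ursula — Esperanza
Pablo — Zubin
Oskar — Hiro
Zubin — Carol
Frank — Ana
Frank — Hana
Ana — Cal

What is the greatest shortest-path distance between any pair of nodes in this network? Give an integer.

6

Eccentricity of each node (its greatest distance to any other): Ana:4, Cal:4, Carol:5, Esperanza:3, Frank:5, Hana:6, Hiro:4, Miro:5, Oskar:5, Pablo:6, Uma:4, Ursula:4, Wiremu:4, Zubin:6.
The maximum eccentricity is 6, realized for instance by the pair Pablo–Hana via Pablo – Carol – Ursula – Esperanza – Hiro – Oskar – Hana. So the diameter is 6.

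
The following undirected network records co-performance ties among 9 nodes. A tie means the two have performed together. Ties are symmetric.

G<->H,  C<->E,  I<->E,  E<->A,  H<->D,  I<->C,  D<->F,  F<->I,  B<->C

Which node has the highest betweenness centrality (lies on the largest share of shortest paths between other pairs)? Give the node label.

Unnormalized betweenness of each node: A:0, B:0, C:7, D:12, E:7, F:15, G:0, H:7, I:16.
I has the largest value, 16, making it the main broker — the node through which the most shortest paths run.

I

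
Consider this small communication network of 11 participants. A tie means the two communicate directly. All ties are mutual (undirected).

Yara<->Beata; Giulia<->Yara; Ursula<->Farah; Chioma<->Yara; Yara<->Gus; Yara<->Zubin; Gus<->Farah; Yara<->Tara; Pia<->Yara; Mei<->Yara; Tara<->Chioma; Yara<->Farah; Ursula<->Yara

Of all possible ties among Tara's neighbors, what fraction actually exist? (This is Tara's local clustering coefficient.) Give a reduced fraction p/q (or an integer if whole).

1

Tara's neighbors: Chioma and Yara (k = 2).
Possible neighbor pairs: C(2,2) = 1. Edges among them: Chioma–Yara → e = 1.
Clustering(Tara) = 1/1.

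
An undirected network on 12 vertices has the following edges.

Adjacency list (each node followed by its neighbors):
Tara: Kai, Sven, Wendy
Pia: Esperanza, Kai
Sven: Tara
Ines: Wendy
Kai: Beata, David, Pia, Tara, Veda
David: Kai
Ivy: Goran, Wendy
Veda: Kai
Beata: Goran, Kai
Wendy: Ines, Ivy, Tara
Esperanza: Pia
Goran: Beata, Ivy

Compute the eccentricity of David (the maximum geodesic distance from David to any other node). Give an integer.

4

Distances from David: Beata:2, Esperanza:3, Goran:3, Ines:4, Ivy:4, Kai:1, Pia:2, Sven:3, Tara:2, Veda:2, Wendy:3.
The largest is 4 (to Ivy and Ines), so the eccentricity of David is 4.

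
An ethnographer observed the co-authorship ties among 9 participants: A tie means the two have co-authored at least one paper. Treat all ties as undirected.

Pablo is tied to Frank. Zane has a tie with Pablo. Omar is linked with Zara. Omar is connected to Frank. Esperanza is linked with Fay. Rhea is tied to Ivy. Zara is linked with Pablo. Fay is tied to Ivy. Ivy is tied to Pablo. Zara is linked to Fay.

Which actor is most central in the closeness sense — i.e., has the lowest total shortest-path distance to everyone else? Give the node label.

Farness (sum of distances to all others) for each node — Esperanza:22, Fay:15, Frank:18, Ivy:14, Omar:19, Pablo:13, Rhea:21, Zane:20, Zara:14.
The smallest farness is 13, for Pablo, so Pablo has the highest closeness.

Pablo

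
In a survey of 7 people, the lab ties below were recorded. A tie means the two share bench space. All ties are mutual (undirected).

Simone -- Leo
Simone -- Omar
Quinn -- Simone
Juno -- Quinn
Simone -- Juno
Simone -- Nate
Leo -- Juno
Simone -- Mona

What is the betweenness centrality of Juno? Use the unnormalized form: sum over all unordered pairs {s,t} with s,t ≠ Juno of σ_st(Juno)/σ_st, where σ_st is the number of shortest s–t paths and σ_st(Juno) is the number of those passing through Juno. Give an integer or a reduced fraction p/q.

Pairs whose geodesics pass through Juno — Quinn–Leo: 1/2.
All other pairs contribute 0.
Summing the contributions gives betweenness(Juno) = 1/2.

1/2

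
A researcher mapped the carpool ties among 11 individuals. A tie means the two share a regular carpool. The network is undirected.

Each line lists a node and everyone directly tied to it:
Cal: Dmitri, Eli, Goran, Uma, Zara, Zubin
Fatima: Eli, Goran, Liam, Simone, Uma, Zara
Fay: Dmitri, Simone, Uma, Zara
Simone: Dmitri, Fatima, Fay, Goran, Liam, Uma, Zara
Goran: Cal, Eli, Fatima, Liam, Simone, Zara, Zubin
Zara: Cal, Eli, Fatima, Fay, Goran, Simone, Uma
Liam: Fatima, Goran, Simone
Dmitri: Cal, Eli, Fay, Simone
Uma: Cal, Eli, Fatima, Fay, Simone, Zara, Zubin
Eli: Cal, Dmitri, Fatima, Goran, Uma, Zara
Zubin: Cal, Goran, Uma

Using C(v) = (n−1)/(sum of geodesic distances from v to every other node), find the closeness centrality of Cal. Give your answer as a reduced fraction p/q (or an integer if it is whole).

Distances from Cal: Dmitri:1, Eli:1, Fatima:2, Fay:2, Goran:1, Liam:2, Simone:2, Uma:1, Zara:1, Zubin:1. Sum = 14.
n = 11, so closeness = 10/14 = 5/7.

5/7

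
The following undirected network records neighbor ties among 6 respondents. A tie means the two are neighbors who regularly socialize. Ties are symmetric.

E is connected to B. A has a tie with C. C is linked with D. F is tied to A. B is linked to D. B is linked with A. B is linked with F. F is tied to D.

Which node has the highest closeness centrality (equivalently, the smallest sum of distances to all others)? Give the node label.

B

Farness (sum of distances to all others) for each node — A:7, B:6, C:9, D:7, E:10, F:7.
The smallest farness is 6, for B, so B has the highest closeness.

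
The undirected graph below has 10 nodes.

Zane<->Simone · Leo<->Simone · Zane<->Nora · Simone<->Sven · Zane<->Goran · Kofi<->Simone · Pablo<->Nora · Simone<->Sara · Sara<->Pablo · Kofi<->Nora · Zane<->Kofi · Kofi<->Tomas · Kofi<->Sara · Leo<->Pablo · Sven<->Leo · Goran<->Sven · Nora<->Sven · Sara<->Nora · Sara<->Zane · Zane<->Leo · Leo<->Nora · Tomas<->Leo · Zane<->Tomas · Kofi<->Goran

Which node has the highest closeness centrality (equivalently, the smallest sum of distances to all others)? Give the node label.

Farness (sum of distances to all others) for each node — Goran:16, Kofi:12, Leo:12, Nora:12, Pablo:16, Sara:13, Simone:13, Sven:14, Tomas:15, Zane:11.
The smallest farness is 11, for Zane, so Zane has the highest closeness.

Zane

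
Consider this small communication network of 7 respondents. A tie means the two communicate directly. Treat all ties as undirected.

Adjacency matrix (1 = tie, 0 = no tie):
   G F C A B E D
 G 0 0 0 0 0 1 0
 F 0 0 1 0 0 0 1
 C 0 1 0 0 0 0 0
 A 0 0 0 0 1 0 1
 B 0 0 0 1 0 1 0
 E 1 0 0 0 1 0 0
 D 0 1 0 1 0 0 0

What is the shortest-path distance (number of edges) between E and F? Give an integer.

4

One shortest route is E – B – A – D – F, which uses 4 edges, and at distance 3 from E we only reach {D}, which does not include F. So d(E,F) = 4.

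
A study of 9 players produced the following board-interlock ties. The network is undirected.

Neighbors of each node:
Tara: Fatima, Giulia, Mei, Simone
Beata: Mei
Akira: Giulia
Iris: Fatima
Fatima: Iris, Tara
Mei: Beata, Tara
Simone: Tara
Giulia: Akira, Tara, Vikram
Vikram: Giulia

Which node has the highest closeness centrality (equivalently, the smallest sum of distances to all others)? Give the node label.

Farness (sum of distances to all others) for each node — Akira:22, Beata:24, Fatima:17, Giulia:15, Iris:24, Mei:17, Simone:19, Tara:12, Vikram:22.
The smallest farness is 12, for Tara, so Tara has the highest closeness.

Tara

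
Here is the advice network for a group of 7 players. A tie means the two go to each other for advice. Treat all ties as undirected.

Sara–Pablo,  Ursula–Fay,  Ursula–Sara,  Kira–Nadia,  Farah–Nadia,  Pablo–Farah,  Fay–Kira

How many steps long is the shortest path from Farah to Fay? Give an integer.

One shortest route is Farah – Nadia – Kira – Fay, which uses 3 edges, and at distance 2 from Farah we only reach {Kira, Sara}, which does not include Fay. So d(Farah,Fay) = 3.

3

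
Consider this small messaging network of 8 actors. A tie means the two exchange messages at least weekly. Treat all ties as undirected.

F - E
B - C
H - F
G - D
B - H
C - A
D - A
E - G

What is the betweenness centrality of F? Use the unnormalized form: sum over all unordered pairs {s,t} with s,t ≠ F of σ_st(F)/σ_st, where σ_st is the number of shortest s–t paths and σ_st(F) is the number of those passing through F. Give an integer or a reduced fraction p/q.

9/2

Pairs whose geodesics pass through F — C–E: 1/2; B–E: 1; B–G: 1/2; H–E: 1; H–G: 1; H–D: 1/2.
All other pairs contribute 0.
Summing the contributions gives betweenness(F) = 9/2.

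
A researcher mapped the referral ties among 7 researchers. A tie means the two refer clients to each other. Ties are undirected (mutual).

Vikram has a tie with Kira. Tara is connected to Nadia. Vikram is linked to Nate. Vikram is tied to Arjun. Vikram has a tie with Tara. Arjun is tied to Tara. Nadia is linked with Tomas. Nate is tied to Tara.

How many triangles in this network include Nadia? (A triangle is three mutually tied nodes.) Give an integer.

0

Nadia's neighbors are Tara and Tomas, but none of them are tied to each other, so no triangle contains Nadia.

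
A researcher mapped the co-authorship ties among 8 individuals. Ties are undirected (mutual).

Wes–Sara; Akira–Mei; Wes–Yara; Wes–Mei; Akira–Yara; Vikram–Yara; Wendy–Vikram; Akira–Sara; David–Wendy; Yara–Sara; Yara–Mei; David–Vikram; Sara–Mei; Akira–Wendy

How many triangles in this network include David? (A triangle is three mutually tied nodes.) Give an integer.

David's neighbors: Vikram and Wendy.
Neighbor pairs that are themselves tied: David–Vikram–Wendy. Each forms one triangle with David, for 1 in total.

1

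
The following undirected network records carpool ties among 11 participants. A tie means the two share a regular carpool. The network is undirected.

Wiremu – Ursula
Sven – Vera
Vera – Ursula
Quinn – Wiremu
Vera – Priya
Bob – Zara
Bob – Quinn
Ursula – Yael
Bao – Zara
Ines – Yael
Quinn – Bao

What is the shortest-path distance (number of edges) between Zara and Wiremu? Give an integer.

One shortest route is Zara – Bao – Quinn – Wiremu, which uses 3 edges, and at distance 2 from Zara we only reach {Quinn}, which does not include Wiremu. So d(Zara,Wiremu) = 3.

3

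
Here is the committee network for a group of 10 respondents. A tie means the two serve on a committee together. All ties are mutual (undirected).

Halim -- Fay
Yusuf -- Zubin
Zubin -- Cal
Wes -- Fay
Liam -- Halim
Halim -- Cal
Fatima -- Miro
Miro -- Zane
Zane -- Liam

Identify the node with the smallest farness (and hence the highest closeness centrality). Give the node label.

Halim

Farness (sum of distances to all others) for each node — Cal:23, Fatima:39, Fay:25, Halim:19, Liam:21, Miro:31, Wes:33, Yusuf:37, Zane:25, Zubin:29.
The smallest farness is 19, for Halim, so Halim has the highest closeness.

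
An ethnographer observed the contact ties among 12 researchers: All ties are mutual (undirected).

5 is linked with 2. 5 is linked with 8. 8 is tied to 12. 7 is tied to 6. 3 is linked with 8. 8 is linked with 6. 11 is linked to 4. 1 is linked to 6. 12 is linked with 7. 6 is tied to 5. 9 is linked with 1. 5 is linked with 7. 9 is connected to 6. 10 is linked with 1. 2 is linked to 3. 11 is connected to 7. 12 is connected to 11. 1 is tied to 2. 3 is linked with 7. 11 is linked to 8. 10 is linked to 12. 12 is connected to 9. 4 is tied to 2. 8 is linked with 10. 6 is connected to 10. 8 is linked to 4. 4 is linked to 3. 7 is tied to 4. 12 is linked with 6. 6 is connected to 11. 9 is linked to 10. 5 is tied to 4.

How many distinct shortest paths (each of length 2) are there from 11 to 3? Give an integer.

3

The shortest distance is 2. The length-2 paths are: 11–7–3; 11–4–3; 11–8–3.
That gives 3 distinct shortest paths.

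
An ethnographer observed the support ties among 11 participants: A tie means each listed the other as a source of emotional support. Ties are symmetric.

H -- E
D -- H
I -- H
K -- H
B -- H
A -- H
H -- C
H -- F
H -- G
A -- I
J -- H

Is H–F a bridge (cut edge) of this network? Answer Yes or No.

Yes

Without the H–F edge there is no alternate route between H and F, so the network disconnects. It is a bridge.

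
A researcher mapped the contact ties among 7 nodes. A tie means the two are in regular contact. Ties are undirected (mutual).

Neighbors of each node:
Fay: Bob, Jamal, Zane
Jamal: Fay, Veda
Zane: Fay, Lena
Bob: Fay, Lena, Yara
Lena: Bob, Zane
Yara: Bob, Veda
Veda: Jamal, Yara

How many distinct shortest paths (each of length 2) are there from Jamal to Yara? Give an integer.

The shortest distance is 2, and the only length-2 path is Jamal–Veda–Yara. So there is exactly 1 shortest path.

1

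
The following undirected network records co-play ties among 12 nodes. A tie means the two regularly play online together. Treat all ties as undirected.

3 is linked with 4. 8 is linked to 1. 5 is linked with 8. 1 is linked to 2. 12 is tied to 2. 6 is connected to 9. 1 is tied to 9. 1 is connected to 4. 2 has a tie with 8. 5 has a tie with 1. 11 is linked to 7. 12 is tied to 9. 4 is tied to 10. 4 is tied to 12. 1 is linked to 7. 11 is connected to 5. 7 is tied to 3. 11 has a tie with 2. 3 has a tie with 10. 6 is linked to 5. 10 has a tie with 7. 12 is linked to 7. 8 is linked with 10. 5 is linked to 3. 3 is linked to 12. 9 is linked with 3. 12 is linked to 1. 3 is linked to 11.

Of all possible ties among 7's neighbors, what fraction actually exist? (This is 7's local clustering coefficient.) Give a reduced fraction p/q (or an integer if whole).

2/5

7's neighbors: 1, 3, 10, 11, and 12 (k = 5).
Possible neighbor pairs: C(5,2) = 10. Edges among them: 1–12, 3–10, 3–11, 3–12 → e = 4.
Clustering(7) = 4/10 = 2/5.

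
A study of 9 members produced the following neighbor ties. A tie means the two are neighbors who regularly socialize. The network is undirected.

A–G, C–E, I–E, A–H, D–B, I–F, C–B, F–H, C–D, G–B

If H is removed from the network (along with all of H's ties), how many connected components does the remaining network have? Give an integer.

H's neighbors (A and F) remain reachable from one another through other ties, so the rest of the network stays in one piece.

1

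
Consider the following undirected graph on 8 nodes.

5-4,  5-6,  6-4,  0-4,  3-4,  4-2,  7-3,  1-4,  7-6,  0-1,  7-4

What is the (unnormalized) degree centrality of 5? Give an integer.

2

5 is directly tied to 4 and 6. That is 2 neighbors, so the degree of 5 is 2.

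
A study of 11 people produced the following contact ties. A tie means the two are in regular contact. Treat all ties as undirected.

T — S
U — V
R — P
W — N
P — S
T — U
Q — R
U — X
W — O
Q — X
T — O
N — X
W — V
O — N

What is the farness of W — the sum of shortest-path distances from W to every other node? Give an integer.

23

Distances from W: N:1, O:1, P:4, Q:3, R:4, S:3, T:2, U:2, V:1, X:2.
Sum = 1 + 1 + 4 + 3 + 4 + 3 + 2 + 2 + 1 + 2 = 23.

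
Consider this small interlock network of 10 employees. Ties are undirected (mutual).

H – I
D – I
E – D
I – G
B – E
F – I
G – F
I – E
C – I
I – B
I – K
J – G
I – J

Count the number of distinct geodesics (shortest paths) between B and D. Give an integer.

The shortest distance is 2. The length-2 paths are: B–I–D; B–E–D.
That gives 2 distinct shortest paths.

2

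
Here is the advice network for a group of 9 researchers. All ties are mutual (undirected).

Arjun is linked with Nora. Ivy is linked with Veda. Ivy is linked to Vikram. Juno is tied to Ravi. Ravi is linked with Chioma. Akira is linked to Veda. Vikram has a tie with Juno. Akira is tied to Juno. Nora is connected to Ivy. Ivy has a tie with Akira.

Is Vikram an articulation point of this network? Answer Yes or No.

No

Even without Vikram, every remaining node can still reach every other (the residual graph is connected), so Vikram is not a cut vertex.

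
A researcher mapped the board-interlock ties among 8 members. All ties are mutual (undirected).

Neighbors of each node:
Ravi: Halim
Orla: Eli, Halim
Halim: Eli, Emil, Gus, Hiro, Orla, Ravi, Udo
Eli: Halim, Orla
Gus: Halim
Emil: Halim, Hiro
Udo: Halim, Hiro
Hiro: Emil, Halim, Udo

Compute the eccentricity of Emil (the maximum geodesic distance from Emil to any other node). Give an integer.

2

Distances from Emil: Eli:2, Gus:2, Halim:1, Hiro:1, Orla:2, Ravi:2, Udo:2.
The largest is 2 (to Ravi, Udo, Eli, Orla, and Gus), so the eccentricity of Emil is 2.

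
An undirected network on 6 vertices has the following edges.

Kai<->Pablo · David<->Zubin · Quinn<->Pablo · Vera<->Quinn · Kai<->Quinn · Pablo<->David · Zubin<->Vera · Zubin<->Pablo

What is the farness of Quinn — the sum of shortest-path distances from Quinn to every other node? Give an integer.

7

Distances from Quinn: David:2, Kai:1, Pablo:1, Vera:1, Zubin:2.
Sum = 2 + 1 + 1 + 1 + 2 = 7.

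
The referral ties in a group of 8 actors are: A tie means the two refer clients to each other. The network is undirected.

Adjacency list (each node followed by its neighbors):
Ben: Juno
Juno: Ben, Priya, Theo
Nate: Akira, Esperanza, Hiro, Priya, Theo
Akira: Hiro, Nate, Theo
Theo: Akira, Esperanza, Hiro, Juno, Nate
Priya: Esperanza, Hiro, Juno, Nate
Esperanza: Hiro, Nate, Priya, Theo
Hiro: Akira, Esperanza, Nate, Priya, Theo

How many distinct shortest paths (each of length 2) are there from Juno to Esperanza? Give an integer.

2

The shortest distance is 2. The length-2 paths are: Juno–Theo–Esperanza; Juno–Priya–Esperanza.
That gives 2 distinct shortest paths.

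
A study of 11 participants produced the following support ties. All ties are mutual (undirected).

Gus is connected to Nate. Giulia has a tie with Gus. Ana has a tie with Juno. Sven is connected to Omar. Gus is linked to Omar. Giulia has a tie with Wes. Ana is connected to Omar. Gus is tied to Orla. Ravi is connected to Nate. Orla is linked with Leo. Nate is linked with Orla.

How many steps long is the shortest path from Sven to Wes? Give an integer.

4

One shortest route is Sven – Omar – Gus – Giulia – Wes, which uses 4 edges, and at distance 3 from Sven we only reach {Giulia, Juno, Nate, Orla}, which does not include Wes. So d(Sven,Wes) = 4.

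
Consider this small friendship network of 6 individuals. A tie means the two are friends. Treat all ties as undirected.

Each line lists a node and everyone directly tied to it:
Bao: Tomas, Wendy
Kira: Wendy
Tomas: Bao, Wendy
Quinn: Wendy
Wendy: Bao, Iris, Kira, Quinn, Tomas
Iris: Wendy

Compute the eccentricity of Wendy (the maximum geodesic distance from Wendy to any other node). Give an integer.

Distances from Wendy: Bao:1, Iris:1, Kira:1, Quinn:1, Tomas:1.
The largest is 1 (to Iris, Kira, Tomas, Bao, and Quinn), so the eccentricity of Wendy is 1.

1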